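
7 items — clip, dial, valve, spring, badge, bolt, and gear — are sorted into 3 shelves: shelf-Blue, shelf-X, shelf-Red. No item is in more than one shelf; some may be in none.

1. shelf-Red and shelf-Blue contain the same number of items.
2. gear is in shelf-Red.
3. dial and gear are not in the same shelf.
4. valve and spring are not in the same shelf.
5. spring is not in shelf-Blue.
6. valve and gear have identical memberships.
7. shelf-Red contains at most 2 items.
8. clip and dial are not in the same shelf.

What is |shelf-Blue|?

2

From (2): gear ∈ shelf-Red.
From (5): spring ∉ shelf-Blue.
(3): dial ∉ shelf-Red.
(6): valve matches gear: valve ∉ shelf-Blue.
(6): valve matches gear: valve ∉ shelf-X.
(6): valve matches gear: valve ∈ shelf-Red.
(7): shelf-Red already has 2, so the rest are out.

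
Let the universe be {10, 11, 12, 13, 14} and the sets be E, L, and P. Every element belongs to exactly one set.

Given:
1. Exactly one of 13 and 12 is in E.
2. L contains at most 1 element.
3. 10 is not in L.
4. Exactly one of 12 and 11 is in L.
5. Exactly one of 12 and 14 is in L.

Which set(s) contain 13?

13: E

From (3): 10 ∉ L.
Suppose 13 ∉ E: no assignment then satisfies all the clues, so 13 ∈ E.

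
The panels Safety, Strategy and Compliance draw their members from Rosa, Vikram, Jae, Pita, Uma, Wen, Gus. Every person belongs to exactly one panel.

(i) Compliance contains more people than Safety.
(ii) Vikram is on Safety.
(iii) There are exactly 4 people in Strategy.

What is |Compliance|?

From (ii): Vikram ∈ Safety.
Suppose Rosa ∈ Safety: no assignment then satisfies all the clues, so Rosa ∉ Safety.

2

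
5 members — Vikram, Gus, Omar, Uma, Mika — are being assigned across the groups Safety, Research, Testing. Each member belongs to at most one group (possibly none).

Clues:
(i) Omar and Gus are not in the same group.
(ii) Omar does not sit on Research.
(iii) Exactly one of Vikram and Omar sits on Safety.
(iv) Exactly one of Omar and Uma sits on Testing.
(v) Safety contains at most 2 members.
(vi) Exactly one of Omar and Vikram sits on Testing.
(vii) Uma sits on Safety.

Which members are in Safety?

From (ii): Omar ∉ Research.
From (vii): Uma ∈ Safety.
(iv) (exactly one): Omar ∈ Testing.
(vi) (exactly one): Vikram ∉ Testing.
(i): Gus ∉ Testing.
(iii) (exactly one): Vikram ∈ Safety.
(v): Safety already has 2, so the rest are out.

Safety = {Uma, Vikram}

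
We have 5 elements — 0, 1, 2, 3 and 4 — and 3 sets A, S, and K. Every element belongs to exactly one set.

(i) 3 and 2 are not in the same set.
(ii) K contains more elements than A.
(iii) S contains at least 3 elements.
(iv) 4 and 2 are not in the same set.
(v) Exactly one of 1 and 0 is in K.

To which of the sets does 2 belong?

2: K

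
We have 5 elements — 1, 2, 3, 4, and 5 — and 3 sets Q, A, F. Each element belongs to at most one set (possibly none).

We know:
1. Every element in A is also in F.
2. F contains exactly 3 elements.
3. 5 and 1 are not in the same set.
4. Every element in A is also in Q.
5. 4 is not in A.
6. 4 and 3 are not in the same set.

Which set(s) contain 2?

2: F

From (5): 4 ∉ A.
Suppose 2 ∈ Q: no assignment then satisfies all the clues, so 2 ∉ Q.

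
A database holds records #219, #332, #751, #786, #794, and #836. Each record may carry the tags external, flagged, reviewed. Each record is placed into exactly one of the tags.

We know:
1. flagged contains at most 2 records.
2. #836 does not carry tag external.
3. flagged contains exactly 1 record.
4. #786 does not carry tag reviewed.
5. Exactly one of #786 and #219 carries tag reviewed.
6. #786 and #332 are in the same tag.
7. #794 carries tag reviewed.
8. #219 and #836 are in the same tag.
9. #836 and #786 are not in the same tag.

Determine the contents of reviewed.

reviewed = {#219, #794, #836}

From (2): #836 ∉ external.
From (4): #786 ∉ reviewed.
From (7): #794 ∈ reviewed.
(5) (exactly one): #219 ∈ reviewed.
(6): #332 matches #786: #332 ∉ reviewed.
(8): #836 matches #219: #836 ∉ flagged.
(8): #836 matches #219: #836 ∈ reviewed.
Suppose #751 ∈ reviewed: no assignment then satisfies all the clues, so #751 ∉ reviewed.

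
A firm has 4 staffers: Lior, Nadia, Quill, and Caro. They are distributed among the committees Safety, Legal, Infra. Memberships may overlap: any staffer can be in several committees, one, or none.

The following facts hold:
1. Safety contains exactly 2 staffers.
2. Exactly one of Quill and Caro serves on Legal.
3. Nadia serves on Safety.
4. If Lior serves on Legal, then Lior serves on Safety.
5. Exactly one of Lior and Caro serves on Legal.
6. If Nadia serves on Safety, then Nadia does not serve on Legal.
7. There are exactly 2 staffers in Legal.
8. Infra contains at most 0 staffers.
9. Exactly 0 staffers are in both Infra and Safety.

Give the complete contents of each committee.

From (3): Nadia ∈ Safety.
(6): Nadia ∉ Legal.
(8): Infra already has 0, so the rest are out.
Suppose Lior ∉ Safety: no assignment then satisfies all the clues, so Lior ∈ Safety.

Safety = {Lior, Nadia}; Legal = {Lior, Quill}; Infra = {}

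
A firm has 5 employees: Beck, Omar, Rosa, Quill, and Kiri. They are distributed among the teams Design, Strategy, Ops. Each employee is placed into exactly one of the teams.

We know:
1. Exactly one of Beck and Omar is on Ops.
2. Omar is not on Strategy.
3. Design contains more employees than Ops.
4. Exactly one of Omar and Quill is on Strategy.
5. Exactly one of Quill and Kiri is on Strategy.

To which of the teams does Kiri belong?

From (2): Omar ∉ Strategy.
(4) (exactly one): Quill ∈ Strategy.
(5) (exactly one): Kiri ∉ Strategy.
Suppose Kiri ∉ Design: no assignment then satisfies all the clues, so Kiri ∈ Design.

Kiri: Design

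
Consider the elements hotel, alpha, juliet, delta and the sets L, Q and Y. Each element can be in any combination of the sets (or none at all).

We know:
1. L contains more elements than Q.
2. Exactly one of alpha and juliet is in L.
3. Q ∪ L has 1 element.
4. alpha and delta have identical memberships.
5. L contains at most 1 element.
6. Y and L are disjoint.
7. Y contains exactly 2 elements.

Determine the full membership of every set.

L = {juliet}; Q = {}; Y = {alpha, delta}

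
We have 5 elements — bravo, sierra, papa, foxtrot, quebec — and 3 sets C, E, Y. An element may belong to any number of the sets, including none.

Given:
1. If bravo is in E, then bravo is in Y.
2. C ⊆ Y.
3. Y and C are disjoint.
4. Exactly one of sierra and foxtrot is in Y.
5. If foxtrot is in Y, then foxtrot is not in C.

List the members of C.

C = {}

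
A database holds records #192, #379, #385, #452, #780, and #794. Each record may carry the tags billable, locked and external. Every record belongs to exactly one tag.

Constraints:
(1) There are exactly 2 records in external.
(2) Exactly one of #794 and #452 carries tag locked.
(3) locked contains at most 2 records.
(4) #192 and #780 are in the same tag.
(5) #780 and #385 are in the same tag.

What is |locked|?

1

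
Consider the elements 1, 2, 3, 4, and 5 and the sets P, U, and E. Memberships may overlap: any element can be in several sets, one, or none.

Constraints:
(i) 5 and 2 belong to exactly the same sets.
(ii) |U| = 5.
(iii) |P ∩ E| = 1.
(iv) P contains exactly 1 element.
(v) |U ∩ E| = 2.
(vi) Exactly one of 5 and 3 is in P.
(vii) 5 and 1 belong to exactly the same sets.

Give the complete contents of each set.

(ii): only 5 candidates remain for U, so all are in.
Suppose 1 ∈ P: no assignment then satisfies all the clues, so 1 ∉ P.

P = {3}; U = {1, 2, 3, 4, 5}; E = {3, 4}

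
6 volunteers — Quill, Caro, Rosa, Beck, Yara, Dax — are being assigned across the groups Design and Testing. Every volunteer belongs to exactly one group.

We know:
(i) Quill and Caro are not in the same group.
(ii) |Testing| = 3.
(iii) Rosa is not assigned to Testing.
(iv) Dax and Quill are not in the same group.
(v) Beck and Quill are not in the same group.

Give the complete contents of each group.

Design = {Quill, Rosa, Yara}; Testing = {Beck, Caro, Dax}

From (iii): Rosa ∉ Testing.
Only one group left: Rosa ∈ Design.
Suppose Quill ∉ Design: no assignment then satisfies all the clues, so Quill ∈ Design.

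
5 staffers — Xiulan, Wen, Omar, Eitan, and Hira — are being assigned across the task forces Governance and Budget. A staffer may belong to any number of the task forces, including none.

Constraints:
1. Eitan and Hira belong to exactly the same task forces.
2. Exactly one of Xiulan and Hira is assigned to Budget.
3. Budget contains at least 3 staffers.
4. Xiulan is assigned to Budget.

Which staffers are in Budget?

Budget = {Omar, Wen, Xiulan}

From (4): Xiulan ∈ Budget.
(2) (exactly one): Hira ∉ Budget.
(1): Eitan matches Hira: Eitan ∉ Budget.
(3): only 3 candidates remain for Budget, so all are in.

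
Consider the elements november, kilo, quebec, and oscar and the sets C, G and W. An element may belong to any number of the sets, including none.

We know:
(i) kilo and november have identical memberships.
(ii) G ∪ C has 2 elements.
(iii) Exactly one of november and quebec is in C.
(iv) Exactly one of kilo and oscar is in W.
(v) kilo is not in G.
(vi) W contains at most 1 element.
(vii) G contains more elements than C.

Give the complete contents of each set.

C = {quebec}; G = {oscar, quebec}; W = {oscar}

From (v): kilo ∉ G.
(i): november matches kilo: november ∉ G.
Suppose november ∈ C: no assignment then satisfies all the clues, so november ∉ C.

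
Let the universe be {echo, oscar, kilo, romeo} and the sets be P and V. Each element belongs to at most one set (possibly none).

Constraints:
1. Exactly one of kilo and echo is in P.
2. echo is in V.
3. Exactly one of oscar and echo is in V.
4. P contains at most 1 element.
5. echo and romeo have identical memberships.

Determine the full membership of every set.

P = {kilo}; V = {echo, romeo}

From (2): echo ∈ V.
(1) (exactly one): kilo ∈ P.
(3) (exactly one): oscar ∉ V.
(4): P already has 1, so the rest are out.
(5): romeo matches echo: romeo ∈ V.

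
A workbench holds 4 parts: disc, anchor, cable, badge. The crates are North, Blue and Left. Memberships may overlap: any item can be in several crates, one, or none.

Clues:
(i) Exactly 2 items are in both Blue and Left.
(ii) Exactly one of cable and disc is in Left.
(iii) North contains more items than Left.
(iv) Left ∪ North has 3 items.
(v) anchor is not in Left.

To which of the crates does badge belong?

From (v): anchor ∉ Left.
Suppose badge ∉ North: no assignment then satisfies all the clues, so badge ∈ North.

badge: Blue, Left, North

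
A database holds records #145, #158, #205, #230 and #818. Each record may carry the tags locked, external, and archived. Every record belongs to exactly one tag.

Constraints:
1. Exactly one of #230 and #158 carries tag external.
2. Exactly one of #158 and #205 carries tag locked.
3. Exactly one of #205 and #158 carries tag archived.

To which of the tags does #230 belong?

#230: external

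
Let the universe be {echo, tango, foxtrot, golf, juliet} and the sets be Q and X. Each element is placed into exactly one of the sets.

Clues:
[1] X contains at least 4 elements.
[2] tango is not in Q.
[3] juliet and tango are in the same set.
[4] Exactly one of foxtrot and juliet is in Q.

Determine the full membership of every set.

Q = {foxtrot}; X = {echo, golf, juliet, tango}

From (2): tango ∉ Q.
(3): juliet matches tango: juliet ∉ Q.
(4) (exactly one): foxtrot ∈ Q.
Only one set left: tango ∈ X.
Only one set left: juliet ∈ X.
(1): only 4 candidates remain for X, so all are in.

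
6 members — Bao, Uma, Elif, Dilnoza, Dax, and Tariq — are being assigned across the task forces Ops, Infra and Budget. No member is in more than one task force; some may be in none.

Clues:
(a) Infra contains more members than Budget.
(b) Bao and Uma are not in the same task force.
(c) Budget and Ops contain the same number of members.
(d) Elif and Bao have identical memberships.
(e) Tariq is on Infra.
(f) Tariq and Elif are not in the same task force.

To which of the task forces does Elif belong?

From (e): Tariq ∈ Infra.
(f): Elif ∉ Infra.
(d): Bao matches Elif: Bao ∉ Infra.
Suppose Elif ∈ Ops: no assignment then satisfies all the clues, so Elif ∉ Ops.

Elif: none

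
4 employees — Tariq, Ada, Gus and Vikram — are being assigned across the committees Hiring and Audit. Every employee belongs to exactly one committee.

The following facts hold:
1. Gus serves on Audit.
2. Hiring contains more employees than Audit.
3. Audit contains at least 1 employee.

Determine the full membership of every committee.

Hiring = {Ada, Tariq, Vikram}; Audit = {Gus}

From (1): Gus ∈ Audit.
Suppose Tariq ∉ Hiring: no assignment then satisfies all the clues, so Tariq ∈ Hiring.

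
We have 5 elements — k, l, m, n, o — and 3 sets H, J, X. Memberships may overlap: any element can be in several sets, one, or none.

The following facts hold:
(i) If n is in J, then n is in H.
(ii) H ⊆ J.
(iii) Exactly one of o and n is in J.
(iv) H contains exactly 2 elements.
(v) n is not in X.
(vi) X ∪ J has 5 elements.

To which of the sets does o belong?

o: X

From (v): n ∉ X.
Suppose o ∈ H: no assignment then satisfies all the clues, so o ∉ H.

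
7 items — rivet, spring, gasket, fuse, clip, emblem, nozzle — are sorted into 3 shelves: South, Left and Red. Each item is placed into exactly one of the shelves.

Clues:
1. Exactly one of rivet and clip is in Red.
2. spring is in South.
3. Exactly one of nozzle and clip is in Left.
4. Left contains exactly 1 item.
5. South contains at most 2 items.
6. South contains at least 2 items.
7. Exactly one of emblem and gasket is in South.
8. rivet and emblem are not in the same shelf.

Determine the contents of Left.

From (2): spring ∈ South.
Suppose rivet ∈ Left: no assignment then satisfies all the clues, so rivet ∉ Left.

Left = {clip}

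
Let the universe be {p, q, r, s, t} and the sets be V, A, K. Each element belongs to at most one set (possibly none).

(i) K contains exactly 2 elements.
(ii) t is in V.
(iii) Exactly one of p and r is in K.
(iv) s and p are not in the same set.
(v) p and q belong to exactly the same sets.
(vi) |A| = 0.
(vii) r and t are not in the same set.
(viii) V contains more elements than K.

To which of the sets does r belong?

r: K

From (ii): t ∈ V.
(vi): A already has 0, so the rest are out.
(vii): r ∉ V.
Suppose r ∉ K: no assignment then satisfies all the clues, so r ∈ K.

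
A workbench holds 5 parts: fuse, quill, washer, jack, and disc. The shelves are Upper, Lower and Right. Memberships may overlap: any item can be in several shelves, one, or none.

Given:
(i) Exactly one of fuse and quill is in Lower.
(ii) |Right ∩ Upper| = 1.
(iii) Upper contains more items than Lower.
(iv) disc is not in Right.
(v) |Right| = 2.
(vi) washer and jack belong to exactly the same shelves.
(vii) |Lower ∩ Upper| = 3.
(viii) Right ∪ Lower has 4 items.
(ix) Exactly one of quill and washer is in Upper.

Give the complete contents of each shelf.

Upper = {disc, fuse, jack, washer}; Lower = {fuse, jack, washer}; Right = {fuse, quill}

From (iv): disc ∉ Right.
Suppose fuse ∉ Upper: no assignment then satisfies all the clues, so fuse ∈ Upper.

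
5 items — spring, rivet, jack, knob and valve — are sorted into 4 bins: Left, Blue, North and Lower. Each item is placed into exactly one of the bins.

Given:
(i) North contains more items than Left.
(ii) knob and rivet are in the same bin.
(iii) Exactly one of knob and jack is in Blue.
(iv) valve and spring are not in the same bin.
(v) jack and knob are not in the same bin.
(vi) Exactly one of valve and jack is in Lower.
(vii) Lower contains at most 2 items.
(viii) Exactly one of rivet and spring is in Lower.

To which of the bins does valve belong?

valve: North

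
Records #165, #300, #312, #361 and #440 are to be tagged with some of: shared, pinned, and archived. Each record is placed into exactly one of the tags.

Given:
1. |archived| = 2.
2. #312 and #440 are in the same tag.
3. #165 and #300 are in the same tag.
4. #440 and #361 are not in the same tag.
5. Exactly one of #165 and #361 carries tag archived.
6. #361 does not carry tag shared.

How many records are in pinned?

1

From (6): #361 ∉ shared.
Suppose #165 ∈ shared: no assignment then satisfies all the clues, so #165 ∉ shared.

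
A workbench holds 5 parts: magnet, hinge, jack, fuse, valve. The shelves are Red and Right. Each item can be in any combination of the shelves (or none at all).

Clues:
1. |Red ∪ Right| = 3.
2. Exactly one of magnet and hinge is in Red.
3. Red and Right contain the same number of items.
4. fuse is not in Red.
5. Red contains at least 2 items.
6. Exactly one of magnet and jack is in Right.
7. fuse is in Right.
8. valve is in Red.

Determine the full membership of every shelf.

Red = {magnet, valve}; Right = {fuse, magnet}

From (4): fuse ∉ Red.
From (7): fuse ∈ Right.
From (8): valve ∈ Red.
Suppose magnet ∉ Red: no assignment then satisfies all the clues, so magnet ∈ Red.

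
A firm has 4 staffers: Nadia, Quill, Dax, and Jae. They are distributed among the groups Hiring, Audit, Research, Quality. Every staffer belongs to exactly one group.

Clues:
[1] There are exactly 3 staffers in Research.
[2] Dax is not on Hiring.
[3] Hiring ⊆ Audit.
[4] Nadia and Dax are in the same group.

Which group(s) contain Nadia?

Nadia: Research

From (2): Dax ∉ Hiring.
(4): Nadia matches Dax: Nadia ∉ Hiring.
Suppose Nadia ∈ Audit: no assignment then satisfies all the clues, so Nadia ∉ Audit.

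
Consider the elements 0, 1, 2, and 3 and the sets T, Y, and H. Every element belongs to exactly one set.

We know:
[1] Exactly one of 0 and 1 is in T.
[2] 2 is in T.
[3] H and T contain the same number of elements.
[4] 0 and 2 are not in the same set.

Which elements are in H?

From (2): 2 ∈ T.
(4): 0 ∉ T.
(1) (exactly one): 1 ∈ T.
Suppose 0 ∉ H: no assignment then satisfies all the clues, so 0 ∈ H.

H = {0, 3}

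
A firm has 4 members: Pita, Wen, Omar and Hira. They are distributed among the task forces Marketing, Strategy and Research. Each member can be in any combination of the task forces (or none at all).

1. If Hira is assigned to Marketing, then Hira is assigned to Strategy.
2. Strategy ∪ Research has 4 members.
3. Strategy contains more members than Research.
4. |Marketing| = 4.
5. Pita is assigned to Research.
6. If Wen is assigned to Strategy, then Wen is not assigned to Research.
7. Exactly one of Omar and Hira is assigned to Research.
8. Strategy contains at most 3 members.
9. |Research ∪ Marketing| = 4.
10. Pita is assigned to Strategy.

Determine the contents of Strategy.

From (5): Pita ∈ Research.
From (10): Pita ∈ Strategy.
(4): only 4 candidates remain for Marketing, so all are in.
(1): Hira ∈ Strategy.
Suppose Wen ∉ Strategy: no assignment then satisfies all the clues, so Wen ∈ Strategy.

Strategy = {Hira, Pita, Wen}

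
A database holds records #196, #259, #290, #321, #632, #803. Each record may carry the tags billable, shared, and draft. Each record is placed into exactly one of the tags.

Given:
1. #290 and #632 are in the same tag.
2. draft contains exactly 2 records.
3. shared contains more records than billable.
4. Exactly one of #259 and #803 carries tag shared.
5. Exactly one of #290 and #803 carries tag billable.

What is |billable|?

1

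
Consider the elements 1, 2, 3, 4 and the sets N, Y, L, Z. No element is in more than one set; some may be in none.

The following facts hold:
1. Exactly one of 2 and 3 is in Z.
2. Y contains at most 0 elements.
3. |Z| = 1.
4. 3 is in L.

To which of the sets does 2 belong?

2: Z

From (4): 3 ∈ L.
(1) (exactly one): 2 ∈ Z.
(2): Y already has 0, so the rest are out.
(3): Z already has 1, so the rest are out.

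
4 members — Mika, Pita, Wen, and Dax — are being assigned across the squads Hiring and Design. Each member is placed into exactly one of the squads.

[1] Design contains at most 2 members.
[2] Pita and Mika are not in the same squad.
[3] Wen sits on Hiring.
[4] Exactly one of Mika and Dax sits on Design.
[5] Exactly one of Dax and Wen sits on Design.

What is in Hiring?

From (3): Wen ∈ Hiring.
(5) (exactly one): Dax ∈ Design.
(4) (exactly one): Mika ∉ Design.
Only one squad left: Mika ∈ Hiring.
(2): Pita ∉ Hiring.
Only one squad left: Pita ∈ Design.

Hiring = {Mika, Wen}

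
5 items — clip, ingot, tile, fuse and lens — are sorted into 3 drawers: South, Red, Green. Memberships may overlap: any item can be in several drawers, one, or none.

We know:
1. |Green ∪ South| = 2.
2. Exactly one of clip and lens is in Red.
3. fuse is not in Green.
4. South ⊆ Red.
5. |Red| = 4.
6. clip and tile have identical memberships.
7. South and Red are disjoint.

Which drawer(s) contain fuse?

fuse: Red

From (3): fuse ∉ Green.
Suppose fuse ∈ South: no assignment then satisfies all the clues, so fuse ∉ South.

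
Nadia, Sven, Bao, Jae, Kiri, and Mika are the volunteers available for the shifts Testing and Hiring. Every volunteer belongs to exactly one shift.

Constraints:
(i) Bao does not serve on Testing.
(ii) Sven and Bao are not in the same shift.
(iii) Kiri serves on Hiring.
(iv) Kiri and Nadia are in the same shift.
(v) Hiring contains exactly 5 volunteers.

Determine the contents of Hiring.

From (i): Bao ∉ Testing.
From (iii): Kiri ∈ Hiring.
(iv): Nadia matches Kiri: Nadia ∉ Testing.
(iv): Nadia matches Kiri: Nadia ∈ Hiring.
Only one shift left: Bao ∈ Hiring.
(ii): Sven ∉ Hiring.
(v): only 5 candidates remain for Hiring, so all are in.
Only one shift left: Sven ∈ Testing.

Hiring = {Bao, Jae, Kiri, Mika, Nadia}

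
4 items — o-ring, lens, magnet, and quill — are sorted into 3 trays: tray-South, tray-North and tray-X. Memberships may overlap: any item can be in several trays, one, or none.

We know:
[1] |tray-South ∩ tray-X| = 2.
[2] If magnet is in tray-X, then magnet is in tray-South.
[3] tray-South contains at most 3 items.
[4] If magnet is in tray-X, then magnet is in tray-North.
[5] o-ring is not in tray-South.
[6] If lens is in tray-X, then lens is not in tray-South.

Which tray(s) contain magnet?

magnet: tray-North, tray-South, tray-X

From (5): o-ring ∉ tray-South.
Suppose magnet ∉ tray-South: no assignment then satisfies all the clues, so magnet ∈ tray-South.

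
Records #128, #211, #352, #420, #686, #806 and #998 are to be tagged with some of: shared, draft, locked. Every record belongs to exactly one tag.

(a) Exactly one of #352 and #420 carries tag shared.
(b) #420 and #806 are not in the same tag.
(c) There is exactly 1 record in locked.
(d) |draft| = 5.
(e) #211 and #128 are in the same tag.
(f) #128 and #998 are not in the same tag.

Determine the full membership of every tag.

shared = {#420}; draft = {#128, #211, #352, #686, #806}; locked = {#998}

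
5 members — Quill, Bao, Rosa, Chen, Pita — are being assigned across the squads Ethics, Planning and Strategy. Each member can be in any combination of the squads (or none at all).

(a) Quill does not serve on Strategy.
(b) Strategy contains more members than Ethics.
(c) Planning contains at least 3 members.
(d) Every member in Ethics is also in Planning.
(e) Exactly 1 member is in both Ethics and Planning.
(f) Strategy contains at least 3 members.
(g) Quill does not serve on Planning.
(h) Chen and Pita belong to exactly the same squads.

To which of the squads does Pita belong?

Pita: Planning, Strategy

From (a): Quill ∉ Strategy.
From (g): Quill ∉ Planning.
(d) contrapositive: Quill ∉ Ethics.
Suppose Pita ∈ Ethics: no assignment then satisfies all the clues, so Pita ∉ Ethics.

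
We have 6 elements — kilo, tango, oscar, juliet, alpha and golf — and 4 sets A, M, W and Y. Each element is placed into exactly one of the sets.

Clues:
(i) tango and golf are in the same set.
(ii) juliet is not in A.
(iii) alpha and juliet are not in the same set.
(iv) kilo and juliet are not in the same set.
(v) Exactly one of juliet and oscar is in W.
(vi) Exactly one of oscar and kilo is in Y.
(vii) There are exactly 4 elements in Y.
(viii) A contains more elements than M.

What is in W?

W = {juliet}

From (ii): juliet ∉ A.
Suppose kilo ∈ W: no assignment then satisfies all the clues, so kilo ∉ W.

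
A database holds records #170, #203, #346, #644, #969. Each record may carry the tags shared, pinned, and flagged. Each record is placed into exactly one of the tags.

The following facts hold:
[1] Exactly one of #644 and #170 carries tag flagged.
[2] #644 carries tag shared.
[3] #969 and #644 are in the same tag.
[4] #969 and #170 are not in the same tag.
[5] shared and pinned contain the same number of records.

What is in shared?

shared = {#644, #969}

From (2): #644 ∈ shared.
(1) (exactly one): #170 ∈ flagged.
(3): #969 matches #644: #969 ∈ shared.
Suppose #203 ∈ shared: no assignment then satisfies all the clues, so #203 ∉ shared.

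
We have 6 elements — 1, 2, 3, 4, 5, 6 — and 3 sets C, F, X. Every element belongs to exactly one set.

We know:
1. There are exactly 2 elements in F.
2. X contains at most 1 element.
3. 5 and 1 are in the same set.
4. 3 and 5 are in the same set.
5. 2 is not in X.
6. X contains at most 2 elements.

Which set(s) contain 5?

5: C

From (5): 2 ∉ X.
Suppose 5 ∉ C: no assignment then satisfies all the clues, so 5 ∈ C.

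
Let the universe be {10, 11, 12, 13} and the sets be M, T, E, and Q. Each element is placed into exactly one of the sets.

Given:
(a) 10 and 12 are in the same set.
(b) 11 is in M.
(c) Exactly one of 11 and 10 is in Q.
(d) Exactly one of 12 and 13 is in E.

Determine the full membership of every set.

From (b): 11 ∈ M.
(c) (exactly one): 10 ∈ Q.
(a): 12 matches 10: 12 ∉ M.
(a): 12 matches 10: 12 ∉ T.
(a): 12 matches 10: 12 ∉ E.
(a): 12 matches 10: 12 ∈ Q.
(d) (exactly one): 13 ∈ E.

M = {11}; T = {}; E = {13}; Q = {10, 12}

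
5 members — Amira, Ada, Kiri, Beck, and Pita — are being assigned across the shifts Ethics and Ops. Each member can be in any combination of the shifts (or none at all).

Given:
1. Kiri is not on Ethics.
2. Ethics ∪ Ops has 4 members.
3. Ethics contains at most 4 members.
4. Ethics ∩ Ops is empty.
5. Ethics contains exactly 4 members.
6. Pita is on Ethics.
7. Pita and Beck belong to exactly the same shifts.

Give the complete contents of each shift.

From (1): Kiri ∉ Ethics.
From (6): Pita ∈ Ethics.
(4) (disjoint): Pita ∉ Ops.
(5): only 4 candidates remain for Ethics, so all are in.
(7): Beck matches Pita: Beck ∉ Ops.
(4) (disjoint): Amira ∉ Ops.
(4) (disjoint): Ada ∉ Ops.
Suppose Kiri ∈ Ops: no assignment then satisfies all the clues, so Kiri ∉ Ops.

Ethics = {Ada, Amira, Beck, Pita}; Ops = {}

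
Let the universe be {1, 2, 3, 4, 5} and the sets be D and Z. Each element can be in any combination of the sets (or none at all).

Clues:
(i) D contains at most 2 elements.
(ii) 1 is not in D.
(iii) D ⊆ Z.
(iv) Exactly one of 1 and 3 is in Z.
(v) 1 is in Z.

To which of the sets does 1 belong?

1: Z

From (ii): 1 ∉ D.
From (v): 1 ∈ Z.
(iv) (exactly one): 3 ∉ Z.
(iii) contrapositive: 3 ∉ D.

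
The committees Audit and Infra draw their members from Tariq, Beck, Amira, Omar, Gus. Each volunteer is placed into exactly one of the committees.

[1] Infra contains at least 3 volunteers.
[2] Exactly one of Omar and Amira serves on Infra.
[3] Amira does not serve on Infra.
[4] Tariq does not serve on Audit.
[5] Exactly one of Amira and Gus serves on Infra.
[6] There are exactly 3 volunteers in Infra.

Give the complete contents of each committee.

From (3): Amira ∉ Infra.
From (4): Tariq ∉ Audit.
(2) (exactly one): Omar ∈ Infra.
(5) (exactly one): Gus ∈ Infra.
Only one committee left: Tariq ∈ Infra.
Only one committee left: Amira ∈ Audit.
(6): Infra already has 3, so the rest are out.
Only one committee left: Beck ∈ Audit.

Audit = {Amira, Beck}; Infra = {Gus, Omar, Tariq}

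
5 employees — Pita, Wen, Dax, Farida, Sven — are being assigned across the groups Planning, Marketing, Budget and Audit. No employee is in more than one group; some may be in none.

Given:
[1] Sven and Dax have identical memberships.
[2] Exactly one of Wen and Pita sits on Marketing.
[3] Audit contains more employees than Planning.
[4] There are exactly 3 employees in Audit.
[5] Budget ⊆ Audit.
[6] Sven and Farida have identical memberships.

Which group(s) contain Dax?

Dax: Audit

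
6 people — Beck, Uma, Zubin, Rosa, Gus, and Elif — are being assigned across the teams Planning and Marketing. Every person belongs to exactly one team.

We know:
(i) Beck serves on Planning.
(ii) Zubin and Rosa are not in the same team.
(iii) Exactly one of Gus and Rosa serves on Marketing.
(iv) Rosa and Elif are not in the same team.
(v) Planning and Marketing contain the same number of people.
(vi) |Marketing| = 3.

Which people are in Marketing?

Marketing = {Elif, Gus, Zubin}

From (i): Beck ∈ Planning.
Suppose Uma ∈ Marketing: no assignment then satisfies all the clues, so Uma ∉ Marketing.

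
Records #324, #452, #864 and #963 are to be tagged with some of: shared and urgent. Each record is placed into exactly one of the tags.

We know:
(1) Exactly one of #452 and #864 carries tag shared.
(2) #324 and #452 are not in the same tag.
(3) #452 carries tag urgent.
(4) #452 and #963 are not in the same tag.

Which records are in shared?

shared = {#324, #864, #963}

From (3): #452 ∈ urgent.
(1) (exactly one): #864 ∈ shared.
(2): #324 ∉ urgent.
(4): #963 ∉ urgent.
Only one tag left: #324 ∈ shared.
Only one tag left: #963 ∈ shared.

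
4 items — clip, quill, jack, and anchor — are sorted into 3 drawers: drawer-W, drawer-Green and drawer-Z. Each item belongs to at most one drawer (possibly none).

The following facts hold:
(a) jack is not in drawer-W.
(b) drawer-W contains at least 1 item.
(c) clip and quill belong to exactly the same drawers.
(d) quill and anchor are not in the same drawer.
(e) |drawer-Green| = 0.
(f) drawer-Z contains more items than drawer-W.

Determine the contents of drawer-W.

drawer-W = {anchor}

From (a): jack ∉ drawer-W.
(e): drawer-Green already has 0, so the rest are out.
Suppose clip ∈ drawer-W: no assignment then satisfies all the clues, so clip ∉ drawer-W.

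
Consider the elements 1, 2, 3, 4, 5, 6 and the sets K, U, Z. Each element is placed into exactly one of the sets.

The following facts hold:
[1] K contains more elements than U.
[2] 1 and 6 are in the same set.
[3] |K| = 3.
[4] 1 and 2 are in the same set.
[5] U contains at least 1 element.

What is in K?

K = {1, 2, 6}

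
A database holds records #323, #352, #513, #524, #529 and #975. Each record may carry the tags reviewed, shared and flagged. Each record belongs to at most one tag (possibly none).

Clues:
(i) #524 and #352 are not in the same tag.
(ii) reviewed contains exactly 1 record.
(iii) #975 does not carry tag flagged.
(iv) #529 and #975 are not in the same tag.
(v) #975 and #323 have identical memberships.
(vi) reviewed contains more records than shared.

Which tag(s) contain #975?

#975: none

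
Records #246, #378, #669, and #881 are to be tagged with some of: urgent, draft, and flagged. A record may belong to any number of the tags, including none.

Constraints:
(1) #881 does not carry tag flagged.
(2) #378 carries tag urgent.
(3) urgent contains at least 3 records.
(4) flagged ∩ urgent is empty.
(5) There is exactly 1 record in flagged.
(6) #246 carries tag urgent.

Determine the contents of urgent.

From (1): #881 ∉ flagged.
From (2): #378 ∈ urgent.
From (6): #246 ∈ urgent.
(4) (disjoint): #246 ∉ flagged.
(4) (disjoint): #378 ∉ flagged.
(5): only 1 candidates remain for flagged, so all are in.
(4) (disjoint): #669 ∉ urgent.
(3): only 3 candidates remain for urgent, so all are in.

urgent = {#246, #378, #881}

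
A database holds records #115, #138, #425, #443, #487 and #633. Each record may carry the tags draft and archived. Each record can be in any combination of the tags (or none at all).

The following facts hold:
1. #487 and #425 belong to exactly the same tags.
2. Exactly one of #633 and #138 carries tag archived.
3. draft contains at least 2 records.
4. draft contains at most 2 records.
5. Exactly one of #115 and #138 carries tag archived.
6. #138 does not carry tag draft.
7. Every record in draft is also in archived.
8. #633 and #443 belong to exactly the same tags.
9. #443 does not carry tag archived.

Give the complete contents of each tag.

draft = {#425, #487}; archived = {#138, #425, #487}

From (6): #138 ∉ draft.
From (9): #443 ∉ archived.
(7) contrapositive: #443 ∉ draft.
(8): #633 matches #443: #633 ∉ draft.
(8): #633 matches #443: #633 ∉ archived.
(2) (exactly one): #138 ∈ archived.
(5) (exactly one): #115 ∉ archived.
(7) contrapositive: #115 ∉ draft.
(3): only 2 candidates remain for draft, so all are in.
(7) with #425 ∈ draft: #425 ∈ archived.
(7) with #487 ∈ draft: #487 ∈ archived.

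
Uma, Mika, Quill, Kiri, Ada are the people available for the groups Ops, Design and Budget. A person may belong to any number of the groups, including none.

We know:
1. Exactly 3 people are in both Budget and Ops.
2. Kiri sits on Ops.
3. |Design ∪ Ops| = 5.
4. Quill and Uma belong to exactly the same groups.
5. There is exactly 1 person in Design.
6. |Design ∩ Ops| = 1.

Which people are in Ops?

From (2): Kiri ∈ Ops.
Suppose Uma ∉ Ops: no assignment then satisfies all the clues, so Uma ∈ Ops.

Ops = {Ada, Kiri, Mika, Quill, Uma}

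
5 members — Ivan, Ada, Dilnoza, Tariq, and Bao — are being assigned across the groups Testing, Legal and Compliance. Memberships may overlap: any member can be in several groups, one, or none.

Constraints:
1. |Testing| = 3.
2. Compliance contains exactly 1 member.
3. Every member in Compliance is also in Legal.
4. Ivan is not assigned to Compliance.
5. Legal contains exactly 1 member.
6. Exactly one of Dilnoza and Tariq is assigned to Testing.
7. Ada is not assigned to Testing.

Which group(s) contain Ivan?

Ivan: Testing

From (4): Ivan ∉ Compliance.
From (7): Ada ∉ Testing.
Suppose Ivan ∉ Testing: no assignment then satisfies all the clues, so Ivan ∈ Testing.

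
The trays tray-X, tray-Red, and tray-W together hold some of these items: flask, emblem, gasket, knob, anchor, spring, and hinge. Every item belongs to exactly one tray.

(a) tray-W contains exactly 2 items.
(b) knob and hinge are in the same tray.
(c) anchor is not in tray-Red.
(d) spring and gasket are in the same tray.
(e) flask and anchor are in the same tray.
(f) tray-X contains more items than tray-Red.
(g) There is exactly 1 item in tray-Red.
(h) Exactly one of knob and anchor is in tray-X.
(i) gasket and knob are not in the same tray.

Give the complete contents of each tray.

From (c): anchor ∉ tray-Red.
(e): flask matches anchor: flask ∉ tray-Red.
Suppose flask ∉ tray-X: no assignment then satisfies all the clues, so flask ∈ tray-X.

tray-X = {anchor, flask, gasket, spring}; tray-Red = {emblem}; tray-W = {hinge, knob}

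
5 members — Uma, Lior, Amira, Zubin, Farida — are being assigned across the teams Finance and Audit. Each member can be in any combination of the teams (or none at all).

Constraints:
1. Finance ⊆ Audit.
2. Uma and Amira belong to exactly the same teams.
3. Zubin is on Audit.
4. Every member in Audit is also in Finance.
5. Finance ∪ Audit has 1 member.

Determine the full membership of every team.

Finance = {Zubin}; Audit = {Zubin}

From (3): Zubin ∈ Audit.
(4) with Zubin ∈ Audit: Zubin ∈ Finance.
Suppose Uma ∈ Finance: no assignment then satisfies all the clues, so Uma ∉ Finance.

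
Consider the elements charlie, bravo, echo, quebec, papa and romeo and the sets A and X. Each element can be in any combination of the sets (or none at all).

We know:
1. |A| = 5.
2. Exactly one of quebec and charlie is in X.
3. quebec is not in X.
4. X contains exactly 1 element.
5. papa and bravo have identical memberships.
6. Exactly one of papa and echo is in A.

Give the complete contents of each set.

A = {bravo, charlie, papa, quebec, romeo}; X = {charlie}

From (3): quebec ∉ X.
(2) (exactly one): charlie ∈ X.
(4): X already has 1, so the rest are out.
Suppose charlie ∉ A: no assignment then satisfies all the clues, so charlie ∈ A.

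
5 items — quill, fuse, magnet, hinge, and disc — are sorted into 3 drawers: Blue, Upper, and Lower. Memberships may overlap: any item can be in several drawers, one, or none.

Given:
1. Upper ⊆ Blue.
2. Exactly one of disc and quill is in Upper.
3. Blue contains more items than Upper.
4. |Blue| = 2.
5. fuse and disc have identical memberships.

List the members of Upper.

Upper = {quill}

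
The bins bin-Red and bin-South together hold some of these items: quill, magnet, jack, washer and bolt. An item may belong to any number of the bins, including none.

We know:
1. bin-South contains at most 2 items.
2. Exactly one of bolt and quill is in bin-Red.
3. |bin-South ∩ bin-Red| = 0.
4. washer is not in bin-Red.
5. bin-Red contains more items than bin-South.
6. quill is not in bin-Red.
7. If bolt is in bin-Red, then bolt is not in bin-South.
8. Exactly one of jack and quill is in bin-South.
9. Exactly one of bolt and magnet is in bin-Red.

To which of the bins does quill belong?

quill: bin-South

From (4): washer ∉ bin-Red.
From (6): quill ∉ bin-Red.
(2) (exactly one): bolt ∈ bin-Red.
(7): bolt ∉ bin-South.
(9) (exactly one): magnet ∉ bin-Red.
Suppose quill ∉ bin-South: no assignment then satisfies all the clues, so quill ∈ bin-South.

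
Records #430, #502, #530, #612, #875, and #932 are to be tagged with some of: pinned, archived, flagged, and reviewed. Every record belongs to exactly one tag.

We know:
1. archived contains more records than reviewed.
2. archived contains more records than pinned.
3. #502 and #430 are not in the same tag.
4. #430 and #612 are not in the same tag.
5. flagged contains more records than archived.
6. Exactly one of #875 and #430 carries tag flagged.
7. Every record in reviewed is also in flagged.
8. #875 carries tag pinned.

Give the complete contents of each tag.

pinned = {#875}; archived = {#502, #612}; flagged = {#430, #530, #932}; reviewed = {}

From (8): #875 ∈ pinned.
(6) (exactly one): #430 ∈ flagged.
(3): #502 ∉ flagged.
(4): #612 ∉ flagged.
(7) contrapositive: #502 ∉ reviewed.
(7) contrapositive: #612 ∉ reviewed.
Suppose #502 ∈ pinned: no assignment then satisfies all the clues, so #502 ∉ pinned.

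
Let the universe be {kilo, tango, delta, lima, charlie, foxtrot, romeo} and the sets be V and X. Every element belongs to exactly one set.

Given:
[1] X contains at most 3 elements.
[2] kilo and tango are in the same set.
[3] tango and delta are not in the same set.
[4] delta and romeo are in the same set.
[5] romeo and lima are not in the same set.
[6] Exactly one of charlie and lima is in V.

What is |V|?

4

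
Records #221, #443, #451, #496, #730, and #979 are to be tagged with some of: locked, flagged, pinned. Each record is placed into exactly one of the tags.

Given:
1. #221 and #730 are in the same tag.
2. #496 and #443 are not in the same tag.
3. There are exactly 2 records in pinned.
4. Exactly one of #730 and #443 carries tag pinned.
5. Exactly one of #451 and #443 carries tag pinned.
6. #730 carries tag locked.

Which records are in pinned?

From (6): #730 ∈ locked.
(1): #221 matches #730: #221 ∈ locked.
(4) (exactly one): #443 ∈ pinned.
(5) (exactly one): #451 ∉ pinned.
(2): #496 ∉ pinned.
(3): only 2 candidates remain for pinned, so all are in.

pinned = {#443, #979}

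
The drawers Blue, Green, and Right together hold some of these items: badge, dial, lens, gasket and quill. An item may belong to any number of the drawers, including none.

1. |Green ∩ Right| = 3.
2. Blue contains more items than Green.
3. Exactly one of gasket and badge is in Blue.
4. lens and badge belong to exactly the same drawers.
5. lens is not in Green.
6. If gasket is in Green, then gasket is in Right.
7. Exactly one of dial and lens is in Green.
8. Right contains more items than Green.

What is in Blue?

Blue = {badge, dial, lens, quill}

From (5): lens ∉ Green.
(4): badge matches lens: badge ∉ Green.
(7) (exactly one): dial ∈ Green.
Suppose badge ∉ Blue: no assignment then satisfies all the clues, so badge ∈ Blue.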